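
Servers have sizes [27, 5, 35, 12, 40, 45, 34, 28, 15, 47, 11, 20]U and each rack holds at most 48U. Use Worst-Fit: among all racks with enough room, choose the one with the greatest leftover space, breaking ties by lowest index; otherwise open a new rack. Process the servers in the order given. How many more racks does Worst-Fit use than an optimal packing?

Worst-Fit: [27,5,12] [35] [40] [45] [34,11] [28,15] [47] [20] → 8 racks.
Total size 319U; any packing needs at least ⌈319/48⌉ = 7 racks.
An optimal packing achieves that bound: [47] [45] [40,5] [35,12] [34,11] [28,20] [27,15] → 7 racks.
Excess: 8 − 7 = 1.

1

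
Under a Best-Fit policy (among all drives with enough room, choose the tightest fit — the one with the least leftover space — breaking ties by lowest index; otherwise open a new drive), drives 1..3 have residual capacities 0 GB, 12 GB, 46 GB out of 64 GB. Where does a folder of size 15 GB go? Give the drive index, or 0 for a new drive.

3

Drives with room: drive 3 (46 GB).
Tightest fit is drive 3 with 46 GB free.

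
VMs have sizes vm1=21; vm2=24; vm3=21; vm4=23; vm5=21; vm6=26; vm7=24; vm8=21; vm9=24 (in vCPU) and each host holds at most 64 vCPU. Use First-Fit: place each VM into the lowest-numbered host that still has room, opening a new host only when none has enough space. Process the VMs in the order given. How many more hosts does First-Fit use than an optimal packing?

First-Fit: [21,24] [21,23] [21,26] [24,21] [24] → 5 hosts.
Total size 205 vCPU; any packing needs at least ⌈205/64⌉ = 4 hosts.
An optimal packing achieves that bound: [26,24] [24,24] [23,21] [21,21,21] → 4 hosts.
Excess: 5 − 4 = 1.

1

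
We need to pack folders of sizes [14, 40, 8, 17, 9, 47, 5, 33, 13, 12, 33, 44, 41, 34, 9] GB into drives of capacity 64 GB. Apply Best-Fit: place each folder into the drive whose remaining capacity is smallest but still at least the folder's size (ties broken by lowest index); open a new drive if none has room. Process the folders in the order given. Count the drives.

7

14 GB → drive 1 (remaining 50 GB)
40 GB → drive 1 (remaining 10 GB)
8 GB → drive 1 (remaining 2 GB)
17 GB → drive 2 (remaining 47 GB)
9 GB → drive 2 (remaining 38 GB)
47 GB → drive 3 (remaining 17 GB)
5 GB → drive 3 (remaining 12 GB)
33 GB → drive 2 (remaining 5 GB)
13 GB → drive 4 (remaining 51 GB)
12 GB → drive 3 (remaining 0 GB)
33 GB → drive 4 (remaining 18 GB)
44 GB → drive 5 (remaining 20 GB)
41 GB → drive 6 (remaining 23 GB)
34 GB → drive 7 (remaining 30 GB)
9 GB → drive 4 (remaining 9 GB)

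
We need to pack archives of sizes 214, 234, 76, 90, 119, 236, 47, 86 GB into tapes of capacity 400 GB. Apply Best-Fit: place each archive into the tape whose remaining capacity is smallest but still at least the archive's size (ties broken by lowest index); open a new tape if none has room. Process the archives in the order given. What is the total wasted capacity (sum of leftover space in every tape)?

tape 1: place 214 GB, 186 GB left
tape 2: place 234 GB, 166 GB left
tape 2: place 76 GB, 90 GB left
tape 2: place 90 GB, 0 GB left
tape 1: place 119 GB, 67 GB left
tape 3: place 236 GB, 164 GB left
tape 1: place 47 GB, 20 GB left
tape 3: place 86 GB, 78 GB left
3 tapes × 400 GB = 1200 GB; used 1102 GB; unused 98 GB.

98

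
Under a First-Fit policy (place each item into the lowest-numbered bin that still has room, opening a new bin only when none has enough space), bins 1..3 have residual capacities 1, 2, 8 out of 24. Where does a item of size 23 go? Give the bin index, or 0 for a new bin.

0

No bin has ≥ 23 free, so a new bin is opened.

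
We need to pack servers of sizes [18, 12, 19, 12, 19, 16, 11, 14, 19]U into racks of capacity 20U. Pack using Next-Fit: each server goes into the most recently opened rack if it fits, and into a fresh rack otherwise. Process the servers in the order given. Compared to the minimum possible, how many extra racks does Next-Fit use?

Next-Fit: [18] [12] [19] [12] [19] [16] [11] [14] [19] → 9 racks.
9 servers exceed 10U (half the capacity), and no two of those can share a rack, so at least 9 racks are needed.
So 9 is already optimal.

0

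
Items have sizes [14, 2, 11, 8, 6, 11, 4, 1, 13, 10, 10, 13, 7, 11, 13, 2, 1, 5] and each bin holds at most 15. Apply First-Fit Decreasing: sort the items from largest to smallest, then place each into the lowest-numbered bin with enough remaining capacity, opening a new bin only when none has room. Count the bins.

Sorted descending: 14, 13, 13, 13, 11, 11, 11, 10, 10, 8, 7, 6, 5, 4, 2, 2, 1, 1.
14 → bin 1 (remaining 1)
13 → bin 2 (remaining 2)
13 → bin 3 (remaining 2)
13 → bin 4 (remaining 2)
11 → bin 5 (remaining 4)
11 → bin 6 (remaining 4)
11 → bin 7 (remaining 4)
10 → bin 8 (remaining 5)
10 → bin 9 (remaining 5)
8 → bin 10 (remaining 7)
7 → bin 10 (remaining 0)
6 → bin 11 (remaining 9)
5 → bin 8 (remaining 0)
4 → bin 5 (remaining 0)
2 → bin 2 (remaining 0)
2 → bin 3 (remaining 0)
1 → bin 1 (remaining 0)
1 → bin 4 (remaining 1)

11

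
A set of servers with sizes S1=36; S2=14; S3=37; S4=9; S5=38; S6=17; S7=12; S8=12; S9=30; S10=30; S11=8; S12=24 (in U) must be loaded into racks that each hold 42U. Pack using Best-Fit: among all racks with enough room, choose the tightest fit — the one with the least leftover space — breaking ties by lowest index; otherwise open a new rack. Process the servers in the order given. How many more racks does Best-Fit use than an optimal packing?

Best-Fit: [36] [14,9,17] [37] [38] [12,12] [30,8] [30] [24] → 8 racks.
Total size 267U; any packing needs at least ⌈267/42⌉ = 7 racks.
An optimal packing achieves that bound: [38] [37] [36] [30,12] [30,12] [24,17] [14,9,8] → 7 racks.
Excess: 8 − 7 = 1.

1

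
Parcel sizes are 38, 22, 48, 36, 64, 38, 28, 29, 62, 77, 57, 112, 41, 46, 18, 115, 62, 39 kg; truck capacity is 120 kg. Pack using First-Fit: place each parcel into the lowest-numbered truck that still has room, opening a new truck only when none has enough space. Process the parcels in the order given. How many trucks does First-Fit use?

9 trucks

38 kg → truck 1 (remaining 82 kg)
22 kg → truck 1 (remaining 60 kg)
48 kg → truck 1 (remaining 12 kg)
36 kg → truck 2 (remaining 84 kg)
64 kg → truck 2 (remaining 20 kg)
38 kg → truck 3 (remaining 82 kg)
28 kg → truck 3 (remaining 54 kg)
29 kg → truck 3 (remaining 25 kg)
62 kg → truck 4 (remaining 58 kg)
77 kg → truck 5 (remaining 43 kg)
57 kg → truck 4 (remaining 1 kg)
112 kg → truck 6 (remaining 8 kg)
41 kg → truck 5 (remaining 2 kg)
46 kg → truck 7 (remaining 74 kg)
18 kg → truck 2 (remaining 2 kg)
115 kg → truck 8 (remaining 5 kg)
62 kg → truck 7 (remaining 12 kg)
39 kg → truck 9 (remaining 81 kg)
Final trucks: [38,22,48] [36,64,18] [38,28,29] [62,57] [77,41] [112] [46,62] [115] [39].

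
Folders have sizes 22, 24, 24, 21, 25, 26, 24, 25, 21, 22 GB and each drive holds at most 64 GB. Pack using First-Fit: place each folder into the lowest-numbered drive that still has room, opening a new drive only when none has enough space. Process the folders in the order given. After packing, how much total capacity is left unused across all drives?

86

22 GB → drive 1 (remaining 42 GB)
24 GB → drive 1 (remaining 18 GB)
24 GB → drive 2 (remaining 40 GB)
21 GB → drive 2 (remaining 19 GB)
25 GB → drive 3 (remaining 39 GB)
26 GB → drive 3 (remaining 13 GB)
24 GB → drive 4 (remaining 40 GB)
25 GB → drive 4 (remaining 15 GB)
21 GB → drive 5 (remaining 43 GB)
22 GB → drive 5 (remaining 21 GB)
5 drives × 64 GB = 320 GB; used 234 GB; unused 86 GB.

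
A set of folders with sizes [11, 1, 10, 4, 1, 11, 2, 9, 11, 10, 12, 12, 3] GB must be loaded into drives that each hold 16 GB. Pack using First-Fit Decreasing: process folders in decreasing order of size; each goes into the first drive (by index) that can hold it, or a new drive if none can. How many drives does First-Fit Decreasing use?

Sorted descending: 12, 12, 11, 11, 11, 10, 10, 9, 4, 3, 2, 1, 1.
drive 1: place 12 GB, 4 GB left
drive 2: place 12 GB, 4 GB left
drive 3: place 11 GB, 5 GB left
drive 4: place 11 GB, 5 GB left
drive 5: place 11 GB, 5 GB left
drive 6: place 10 GB, 6 GB left
drive 7: place 10 GB, 6 GB left
drive 8: place 9 GB, 7 GB left
drive 1: place 4 GB, 0 GB left
drive 2: place 3 GB, 1 GB left
drive 3: place 2 GB, 3 GB left
drive 2: place 1 GB, 0 GB left
drive 3: place 1 GB, 2 GB left
Final drives: [12,4] [12,3,1] [11,2,1] [11] [11] [10] [10] [9].

8 drives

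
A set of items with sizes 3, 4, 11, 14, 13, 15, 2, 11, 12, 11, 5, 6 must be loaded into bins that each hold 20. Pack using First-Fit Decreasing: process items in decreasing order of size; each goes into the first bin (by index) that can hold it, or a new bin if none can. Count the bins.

Sorted descending: 15, 14, 13, 12, 11, 11, 11, 6, 5, 4, 3, 2.
bin 1: place 15, 5 left
bin 2: place 14, 6 left
bin 3: place 13, 7 left
bin 4: place 12, 8 left
bin 5: place 11, 9 left
bin 6: place 11, 9 left
bin 7: place 11, 9 left
bin 2: place 6, 0 left
bin 1: place 5, 0 left
bin 3: place 4, 3 left
bin 3: place 3, 0 left
bin 4: place 2, 6 left
Final bins: [15,5] [14,6] [13,4,3] [12,2] [11] [11] [11].

7 bins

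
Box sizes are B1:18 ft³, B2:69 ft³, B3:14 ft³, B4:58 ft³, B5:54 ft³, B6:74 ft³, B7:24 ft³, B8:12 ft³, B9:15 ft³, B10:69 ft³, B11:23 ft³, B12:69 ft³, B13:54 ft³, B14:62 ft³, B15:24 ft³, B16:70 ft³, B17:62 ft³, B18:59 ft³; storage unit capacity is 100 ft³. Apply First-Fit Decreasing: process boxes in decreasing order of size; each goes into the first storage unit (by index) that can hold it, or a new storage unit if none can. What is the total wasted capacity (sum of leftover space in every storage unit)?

Sorted descending: 74, 70, 69, 69, 69, 62, 62, 59, 58, 54, 54, 24, 24, 23, 18, 15, 14, 12.
74 ft³ → storage unit 1 (remaining 26 ft³)
70 ft³ → storage unit 2 (remaining 30 ft³)
69 ft³ → storage unit 3 (remaining 31 ft³)
69 ft³ → storage unit 4 (remaining 31 ft³)
69 ft³ → storage unit 5 (remaining 31 ft³)
62 ft³ → storage unit 6 (remaining 38 ft³)
62 ft³ → storage unit 7 (remaining 38 ft³)
59 ft³ → storage unit 8 (remaining 41 ft³)
58 ft³ → storage unit 9 (remaining 42 ft³)
54 ft³ → storage unit 10 (remaining 46 ft³)
54 ft³ → storage unit 11 (remaining 46 ft³)
24 ft³ → storage unit 1 (remaining 2 ft³)
24 ft³ → storage unit 2 (remaining 6 ft³)
23 ft³ → storage unit 3 (remaining 8 ft³)
18 ft³ → storage unit 4 (remaining 13 ft³)
15 ft³ → storage unit 5 (remaining 16 ft³)
14 ft³ → storage unit 5 (remaining 2 ft³)
12 ft³ → storage unit 4 (remaining 1 ft³)
11 storage units × 100 ft³ = 1100 ft³; used 830 ft³; unused 270 ft³.

270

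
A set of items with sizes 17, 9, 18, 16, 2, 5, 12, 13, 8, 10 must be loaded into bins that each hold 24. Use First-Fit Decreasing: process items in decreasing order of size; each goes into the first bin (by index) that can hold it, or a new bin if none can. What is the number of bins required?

5 bins

Sorted descending: 18, 17, 16, 13, 12, 10, 9, 8, 5, 2.
18 → bin 1 (remaining 6)
17 → bin 2 (remaining 7)
16 → bin 3 (remaining 8)
13 → bin 4 (remaining 11)
12 → bin 5 (remaining 12)
10 → bin 4 (remaining 1)
9 → bin 5 (remaining 3)
8 → bin 3 (remaining 0)
5 → bin 1 (remaining 1)
2 → bin 2 (remaining 5)
Final bins: [18,5] [17,2] [16,8] [13,10] [12,9].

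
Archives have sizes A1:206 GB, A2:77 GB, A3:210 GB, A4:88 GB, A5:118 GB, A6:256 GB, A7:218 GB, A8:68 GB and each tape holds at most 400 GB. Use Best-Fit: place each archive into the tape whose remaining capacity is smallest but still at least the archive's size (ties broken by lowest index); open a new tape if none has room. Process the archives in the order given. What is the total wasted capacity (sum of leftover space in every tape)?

A1 (206 GB) → tape 1 (remaining 194 GB)
A2 (77 GB) → tape 1 (remaining 117 GB)
A3 (210 GB) → tape 2 (remaining 190 GB)
A4 (88 GB) → tape 1 (remaining 29 GB)
A5 (118 GB) → tape 2 (remaining 72 GB)
A6 (256 GB) → tape 3 (remaining 144 GB)
A7 (218 GB) → tape 4 (remaining 182 GB)
A8 (68 GB) → tape 2 (remaining 4 GB)
4 tapes × 400 GB = 1600 GB; used 1241 GB; unused 359 GB.

359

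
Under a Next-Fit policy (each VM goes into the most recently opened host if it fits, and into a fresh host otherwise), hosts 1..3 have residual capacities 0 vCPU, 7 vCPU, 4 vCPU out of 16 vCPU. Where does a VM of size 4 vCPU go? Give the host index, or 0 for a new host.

3

Next-Fit only looks at host 3, which has 4 vCPU free.
4 vCPU fits there.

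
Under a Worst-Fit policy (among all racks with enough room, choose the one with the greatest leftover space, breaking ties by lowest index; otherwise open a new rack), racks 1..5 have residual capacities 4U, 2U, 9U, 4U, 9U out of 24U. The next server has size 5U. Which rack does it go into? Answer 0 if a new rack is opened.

Racks with room: rack 3 (9U), rack 5 (9U).
Most room is rack 3 with 9U free.

3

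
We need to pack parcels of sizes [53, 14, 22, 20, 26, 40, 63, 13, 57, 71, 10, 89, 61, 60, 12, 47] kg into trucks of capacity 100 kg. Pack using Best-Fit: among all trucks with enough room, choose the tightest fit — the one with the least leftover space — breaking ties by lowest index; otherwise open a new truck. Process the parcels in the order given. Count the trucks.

9

truck 1: place 53 kg, 47 kg left
truck 1: place 14 kg, 33 kg left
truck 1: place 22 kg, 11 kg left
truck 2: place 20 kg, 80 kg left
truck 2: place 26 kg, 54 kg left
truck 2: place 40 kg, 14 kg left
truck 3: place 63 kg, 37 kg left
truck 2: place 13 kg, 1 kg left
truck 4: place 57 kg, 43 kg left
truck 5: place 71 kg, 29 kg left
truck 1: place 10 kg, 1 kg left
truck 6: place 89 kg, 11 kg left
truck 7: place 61 kg, 39 kg left
truck 8: place 60 kg, 40 kg left
truck 5: place 12 kg, 17 kg left
truck 9: place 47 kg, 53 kg left
Final trucks: [53,14,22,10] [20,26,40,13] [63] [57] [71,12] [89] [61] [60] [47].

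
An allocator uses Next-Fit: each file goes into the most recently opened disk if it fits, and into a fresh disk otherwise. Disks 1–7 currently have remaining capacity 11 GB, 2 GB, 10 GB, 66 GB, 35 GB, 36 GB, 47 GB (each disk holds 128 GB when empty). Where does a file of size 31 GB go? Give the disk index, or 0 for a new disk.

7

Next-Fit only looks at disk 7, which has 47 GB free.
31 GB fits there.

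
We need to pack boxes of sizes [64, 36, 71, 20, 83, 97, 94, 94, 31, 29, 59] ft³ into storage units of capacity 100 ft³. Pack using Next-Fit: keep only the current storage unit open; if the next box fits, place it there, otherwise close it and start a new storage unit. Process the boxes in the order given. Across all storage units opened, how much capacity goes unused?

122

Put 64 ft³ in storage unit 1; 36 ft³ remain.
Put 36 ft³ in storage unit 1; 0 ft³ remain.
Put 71 ft³ in storage unit 2; 29 ft³ remain.
Put 20 ft³ in storage unit 2; 9 ft³ remain.
Put 83 ft³ in storage unit 3; 17 ft³ remain.
Put 97 ft³ in storage unit 4; 3 ft³ remain.
Put 94 ft³ in storage unit 5; 6 ft³ remain.
Put 94 ft³ in storage unit 6; 6 ft³ remain.
Put 31 ft³ in storage unit 7; 69 ft³ remain.
Put 29 ft³ in storage unit 7; 40 ft³ remain.
Put 59 ft³ in storage unit 8; 41 ft³ remain.
8 storage units × 100 ft³ = 800 ft³; used 678 ft³; unused 122 ft³.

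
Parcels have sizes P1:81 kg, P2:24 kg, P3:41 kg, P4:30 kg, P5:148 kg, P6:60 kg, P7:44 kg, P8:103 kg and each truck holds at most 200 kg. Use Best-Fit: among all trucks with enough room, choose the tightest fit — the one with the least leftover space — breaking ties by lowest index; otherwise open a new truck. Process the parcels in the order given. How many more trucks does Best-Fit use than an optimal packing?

Best-Fit: [81,24,41,30] [148,44] [60,103] → 3 trucks.
Total size 531 kg; any packing needs at least ⌈531/200⌉ = 3 trucks.
So 3 is already optimal.

0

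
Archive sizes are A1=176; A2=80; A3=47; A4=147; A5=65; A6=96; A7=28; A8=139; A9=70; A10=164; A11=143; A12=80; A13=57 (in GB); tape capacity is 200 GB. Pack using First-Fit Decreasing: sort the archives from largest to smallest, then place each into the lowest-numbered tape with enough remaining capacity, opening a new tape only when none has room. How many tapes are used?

Sorted descending: 176, 164, 147, 143, 139, 96, 80, 80, 70, 65, 57, 47, 28.
176 GB → tape 1 (remaining 24 GB)
164 GB → tape 2 (remaining 36 GB)
147 GB → tape 3 (remaining 53 GB)
143 GB → tape 4 (remaining 57 GB)
139 GB → tape 5 (remaining 61 GB)
96 GB → tape 6 (remaining 104 GB)
80 GB → tape 6 (remaining 24 GB)
80 GB → tape 7 (remaining 120 GB)
70 GB → tape 7 (remaining 50 GB)
65 GB → tape 8 (remaining 135 GB)
57 GB → tape 4 (remaining 0 GB)
47 GB → tape 3 (remaining 6 GB)
28 GB → tape 2 (remaining 8 GB)

8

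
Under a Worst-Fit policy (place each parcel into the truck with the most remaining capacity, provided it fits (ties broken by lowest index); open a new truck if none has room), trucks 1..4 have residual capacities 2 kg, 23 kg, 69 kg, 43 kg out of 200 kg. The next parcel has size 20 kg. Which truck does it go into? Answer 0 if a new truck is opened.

Trucks with room: truck 2 (23 kg), truck 3 (69 kg), truck 4 (43 kg).
Most room is truck 3 with 69 kg free.

3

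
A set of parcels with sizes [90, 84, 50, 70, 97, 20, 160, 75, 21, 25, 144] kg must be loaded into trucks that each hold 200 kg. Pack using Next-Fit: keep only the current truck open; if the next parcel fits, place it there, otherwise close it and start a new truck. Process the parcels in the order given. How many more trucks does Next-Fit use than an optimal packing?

1

Next-Fit: [90,84] [50,70] [97,20] [160] [75,21,25] [144] → 6 trucks.
Total size 836 kg; any packing needs at least ⌈836/200⌉ = 5 trucks.
An optimal packing achieves that bound: [160,25] [144,50] [97,90] [84,75,21,20] [70] → 5 trucks.
Excess: 6 − 5 = 1.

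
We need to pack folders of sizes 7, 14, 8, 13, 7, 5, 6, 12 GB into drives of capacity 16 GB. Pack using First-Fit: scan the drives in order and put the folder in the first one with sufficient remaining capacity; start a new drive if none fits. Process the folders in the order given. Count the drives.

drive 1: place 7 GB, 9 GB left
drive 2: place 14 GB, 2 GB left
drive 1: place 8 GB, 1 GB left
drive 3: place 13 GB, 3 GB left
drive 4: place 7 GB, 9 GB left
drive 4: place 5 GB, 4 GB left
drive 5: place 6 GB, 10 GB left
drive 6: place 12 GB, 4 GB left

6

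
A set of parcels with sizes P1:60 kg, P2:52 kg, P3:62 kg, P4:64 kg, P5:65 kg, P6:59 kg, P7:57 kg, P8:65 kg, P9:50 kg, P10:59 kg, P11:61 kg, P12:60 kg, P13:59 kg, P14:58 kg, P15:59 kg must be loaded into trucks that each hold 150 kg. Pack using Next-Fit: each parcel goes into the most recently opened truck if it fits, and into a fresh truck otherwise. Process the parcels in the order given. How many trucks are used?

truck 1: place P1 (60 kg), 90 kg left
truck 1: place P2 (52 kg), 38 kg left
truck 2: place P3 (62 kg), 88 kg left
truck 2: place P4 (64 kg), 24 kg left
truck 3: place P5 (65 kg), 85 kg left
truck 3: place P6 (59 kg), 26 kg left
truck 4: place P7 (57 kg), 93 kg left
truck 4: place P8 (65 kg), 28 kg left
truck 5: place P9 (50 kg), 100 kg left
truck 5: place P10 (59 kg), 41 kg left
truck 6: place P11 (61 kg), 89 kg left
truck 6: place P12 (60 kg), 29 kg left
truck 7: place P13 (59 kg), 91 kg left
truck 7: place P14 (58 kg), 33 kg left
truck 8: place P15 (59 kg), 91 kg left
Final trucks: [60,52] [62,64] [65,59] [57,65] [50,59] [61,60] [59,58] [59].

8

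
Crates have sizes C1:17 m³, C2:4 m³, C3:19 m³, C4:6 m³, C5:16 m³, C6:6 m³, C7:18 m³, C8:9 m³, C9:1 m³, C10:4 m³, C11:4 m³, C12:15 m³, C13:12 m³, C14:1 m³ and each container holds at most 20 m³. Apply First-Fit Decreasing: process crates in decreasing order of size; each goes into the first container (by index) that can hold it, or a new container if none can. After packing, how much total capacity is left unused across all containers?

Sorted descending: 19, 18, 17, 16, 15, 12, 9, 6, 6, 4, 4, 4, 1, 1.
Put 19 m³ in container 1; 1 m³ remain.
Put 18 m³ in container 2; 2 m³ remain.
Put 17 m³ in container 3; 3 m³ remain.
Put 16 m³ in container 4; 4 m³ remain.
Put 15 m³ in container 5; 5 m³ remain.
Put 12 m³ in container 6; 8 m³ remain.
Put 9 m³ in container 7; 11 m³ remain.
Put 6 m³ in container 6; 2 m³ remain.
Put 6 m³ in container 7; 5 m³ remain.
Put 4 m³ in container 4; 0 m³ remain.
Put 4 m³ in container 5; 1 m³ remain.
Put 4 m³ in container 7; 1 m³ remain.
Put 1 m³ in container 1; 0 m³ remain.
Put 1 m³ in container 2; 1 m³ remain.
7 containers × 20 m³ = 140 m³; used 132 m³; unused 8 m³.

8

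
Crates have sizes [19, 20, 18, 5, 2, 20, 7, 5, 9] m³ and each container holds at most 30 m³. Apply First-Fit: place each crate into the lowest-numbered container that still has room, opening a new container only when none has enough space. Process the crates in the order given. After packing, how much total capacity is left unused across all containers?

15

Put 19 m³ in container 1; 11 m³ remain.
Put 20 m³ in container 2; 10 m³ remain.
Put 18 m³ in container 3; 12 m³ remain.
Put 5 m³ in container 1; 6 m³ remain.
Put 2 m³ in container 1; 4 m³ remain.
Put 20 m³ in container 4; 10 m³ remain.
Put 7 m³ in container 2; 3 m³ remain.
Put 5 m³ in container 3; 7 m³ remain.
Put 9 m³ in container 4; 1 m³ remain.
4 containers × 30 m³ = 120 m³; used 105 m³; unused 15 m³.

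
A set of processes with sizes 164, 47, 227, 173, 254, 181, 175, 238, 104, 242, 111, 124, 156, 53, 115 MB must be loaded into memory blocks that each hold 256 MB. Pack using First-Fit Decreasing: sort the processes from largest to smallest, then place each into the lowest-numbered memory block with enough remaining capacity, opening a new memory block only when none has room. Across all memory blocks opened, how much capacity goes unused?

452

Sorted descending: 254, 242, 238, 227, 181, 175, 173, 164, 156, 124, 115, 111, 104, 53, 47.
254 MB → memory block 1 (remaining 2 MB)
242 MB → memory block 2 (remaining 14 MB)
238 MB → memory block 3 (remaining 18 MB)
227 MB → memory block 4 (remaining 29 MB)
181 MB → memory block 5 (remaining 75 MB)
175 MB → memory block 6 (remaining 81 MB)
173 MB → memory block 7 (remaining 83 MB)
164 MB → memory block 8 (remaining 92 MB)
156 MB → memory block 9 (remaining 100 MB)
124 MB → memory block 10 (remaining 132 MB)
115 MB → memory block 10 (remaining 17 MB)
111 MB → memory block 11 (remaining 145 MB)
104 MB → memory block 11 (remaining 41 MB)
53 MB → memory block 5 (remaining 22 MB)
47 MB → memory block 6 (remaining 34 MB)
11 memory blocks × 256 MB = 2816 MB; used 2364 MB; unused 452 MB.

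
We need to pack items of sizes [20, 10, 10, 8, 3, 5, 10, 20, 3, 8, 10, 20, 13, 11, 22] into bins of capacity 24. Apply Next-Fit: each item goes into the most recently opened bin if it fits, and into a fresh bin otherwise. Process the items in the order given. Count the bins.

bin 1: place 20, 4 left
bin 2: place 10, 14 left
bin 2: place 10, 4 left
bin 3: place 8, 16 left
bin 3: place 3, 13 left
bin 3: place 5, 8 left
bin 4: place 10, 14 left
bin 5: place 20, 4 left
bin 5: place 3, 1 left
bin 6: place 8, 16 left
bin 6: place 10, 6 left
bin 7: place 20, 4 left
bin 8: place 13, 11 left
bin 8: place 11, 0 left
bin 9: place 22, 2 left

9 bins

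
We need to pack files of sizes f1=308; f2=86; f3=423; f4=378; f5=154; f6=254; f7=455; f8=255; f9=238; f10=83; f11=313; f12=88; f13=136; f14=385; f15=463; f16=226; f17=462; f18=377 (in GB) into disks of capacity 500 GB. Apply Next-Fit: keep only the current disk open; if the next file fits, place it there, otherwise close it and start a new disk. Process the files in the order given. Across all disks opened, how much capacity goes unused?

Put f1 (308 GB) in disk 1; 192 GB remain.
Put f2 (86 GB) in disk 1; 106 GB remain.
Put f3 (423 GB) in disk 2; 77 GB remain.
Put f4 (378 GB) in disk 3; 122 GB remain.
Put f5 (154 GB) in disk 4; 346 GB remain.
Put f6 (254 GB) in disk 4; 92 GB remain.
Put f7 (455 GB) in disk 5; 45 GB remain.
Put f8 (255 GB) in disk 6; 245 GB remain.
Put f9 (238 GB) in disk 6; 7 GB remain.
Put f10 (83 GB) in disk 7; 417 GB remain.
Put f11 (313 GB) in disk 7; 104 GB remain.
Put f12 (88 GB) in disk 7; 16 GB remain.
Put f13 (136 GB) in disk 8; 364 GB remain.
Put f14 (385 GB) in disk 9; 115 GB remain.
Put f15 (463 GB) in disk 10; 37 GB remain.
Put f16 (226 GB) in disk 11; 274 GB remain.
Put f17 (462 GB) in disk 12; 38 GB remain.
Put f18 (377 GB) in disk 13; 123 GB remain.
13 disks × 500 GB = 6500 GB; used 5084 GB; unused 1416 GB.

1416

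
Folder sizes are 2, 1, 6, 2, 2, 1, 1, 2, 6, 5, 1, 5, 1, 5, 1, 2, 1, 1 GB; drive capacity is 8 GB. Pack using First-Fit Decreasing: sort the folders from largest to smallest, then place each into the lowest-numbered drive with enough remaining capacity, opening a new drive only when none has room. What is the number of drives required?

Sorted descending: 6, 6, 5, 5, 5, 2, 2, 2, 2, 2, 1, 1, 1, 1, 1, 1, 1, 1.
Put 6 GB in drive 1; 2 GB remain.
Put 6 GB in drive 2; 2 GB remain.
Put 5 GB in drive 3; 3 GB remain.
Put 5 GB in drive 4; 3 GB remain.
Put 5 GB in drive 5; 3 GB remain.
Put 2 GB in drive 1; 0 GB remain.
Put 2 GB in drive 2; 0 GB remain.
Put 2 GB in drive 3; 1 GB remain.
Put 2 GB in drive 4; 1 GB remain.
Put 2 GB in drive 5; 1 GB remain.
Put 1 GB in drive 3; 0 GB remain.
Put 1 GB in drive 4; 0 GB remain.
Put 1 GB in drive 5; 0 GB remain.
Put 1 GB in drive 6; 7 GB remain.
Put 1 GB in drive 6; 6 GB remain.
Put 1 GB in drive 6; 5 GB remain.
Put 1 GB in drive 6; 4 GB remain.
Put 1 GB in drive 6; 3 GB remain.

6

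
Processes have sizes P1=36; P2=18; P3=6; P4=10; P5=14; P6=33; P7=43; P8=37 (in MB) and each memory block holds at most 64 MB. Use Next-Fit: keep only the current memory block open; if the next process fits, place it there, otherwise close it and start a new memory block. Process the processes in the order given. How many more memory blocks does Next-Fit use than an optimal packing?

Next-Fit: [36,18,6] [10,14,33] [43] [37] → 4 memory blocks.
Total size 197 MB; any packing needs at least ⌈197/64⌉ = 4 memory blocks.
So 4 is already optimal.

0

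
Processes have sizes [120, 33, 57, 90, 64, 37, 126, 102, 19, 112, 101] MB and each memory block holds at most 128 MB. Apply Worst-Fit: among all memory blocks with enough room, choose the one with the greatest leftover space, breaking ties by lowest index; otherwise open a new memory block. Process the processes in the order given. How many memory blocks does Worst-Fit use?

8

memory block 1: place 120 MB, 8 MB left
memory block 2: place 33 MB, 95 MB left
memory block 2: place 57 MB, 38 MB left
memory block 3: place 90 MB, 38 MB left
memory block 4: place 64 MB, 64 MB left
memory block 4: place 37 MB, 27 MB left
memory block 5: place 126 MB, 2 MB left
memory block 6: place 102 MB, 26 MB left
memory block 2: place 19 MB, 19 MB left
memory block 7: place 112 MB, 16 MB left
memory block 8: place 101 MB, 27 MB left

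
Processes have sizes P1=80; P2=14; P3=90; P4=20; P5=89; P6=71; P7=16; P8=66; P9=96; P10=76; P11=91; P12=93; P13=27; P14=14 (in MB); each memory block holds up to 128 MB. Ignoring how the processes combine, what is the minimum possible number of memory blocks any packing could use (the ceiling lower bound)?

7

Total size = 80 + 14 + 90 + 20 + 89 + 71 + 16 + 66 + 96 + 76 + 91 + 93 + 27 + 14 = 843 MB.
⌈843 / 128⌉ = 7.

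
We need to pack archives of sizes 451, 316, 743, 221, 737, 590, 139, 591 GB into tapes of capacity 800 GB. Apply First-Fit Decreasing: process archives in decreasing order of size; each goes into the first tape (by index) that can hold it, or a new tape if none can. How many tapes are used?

Sorted descending: 743, 737, 591, 590, 451, 316, 221, 139.
Put 743 GB in tape 1; 57 GB remain.
Put 737 GB in tape 2; 63 GB remain.
Put 591 GB in tape 3; 209 GB remain.
Put 590 GB in tape 4; 210 GB remain.
Put 451 GB in tape 5; 349 GB remain.
Put 316 GB in tape 5; 33 GB remain.
Put 221 GB in tape 6; 579 GB remain.
Put 139 GB in tape 3; 70 GB remain.

6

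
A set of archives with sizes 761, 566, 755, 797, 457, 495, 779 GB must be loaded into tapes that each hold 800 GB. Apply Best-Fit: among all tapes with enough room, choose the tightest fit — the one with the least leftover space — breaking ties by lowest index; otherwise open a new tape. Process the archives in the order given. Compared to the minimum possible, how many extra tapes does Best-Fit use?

Best-Fit: [761] [566] [755] [797] [457] [495] [779] → 7 tapes.
7 archives exceed 400 GB (half the capacity), and no two of those can share a tape, so at least 7 tapes are needed.
So 7 is already optimal.

0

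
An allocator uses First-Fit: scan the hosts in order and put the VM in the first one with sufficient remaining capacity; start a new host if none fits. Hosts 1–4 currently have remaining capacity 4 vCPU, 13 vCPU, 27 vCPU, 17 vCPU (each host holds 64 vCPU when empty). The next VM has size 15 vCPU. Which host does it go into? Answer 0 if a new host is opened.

Hosts with room: host 3 (27 vCPU), host 4 (17 vCPU).
The first with room is host 3.

3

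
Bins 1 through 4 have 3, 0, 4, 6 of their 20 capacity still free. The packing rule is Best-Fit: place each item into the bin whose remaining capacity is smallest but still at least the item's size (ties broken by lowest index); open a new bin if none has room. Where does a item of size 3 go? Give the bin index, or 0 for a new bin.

Bins with room: bin 1 (3), bin 3 (4), bin 4 (6).
Tightest fit is bin 1 with 3 free.

1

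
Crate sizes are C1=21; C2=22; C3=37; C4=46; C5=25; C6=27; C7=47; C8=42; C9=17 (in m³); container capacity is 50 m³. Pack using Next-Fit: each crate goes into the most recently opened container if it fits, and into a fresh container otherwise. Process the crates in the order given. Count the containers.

8 containers

Put C1 (21 m³) in container 1; 29 m³ remain.
Put C2 (22 m³) in container 1; 7 m³ remain.
Put C3 (37 m³) in container 2; 13 m³ remain.
Put C4 (46 m³) in container 3; 4 m³ remain.
Put C5 (25 m³) in container 4; 25 m³ remain.
Put C6 (27 m³) in container 5; 23 m³ remain.
Put C7 (47 m³) in container 6; 3 m³ remain.
Put C8 (42 m³) in container 7; 8 m³ remain.
Put C9 (17 m³) in container 8; 33 m³ remain.
Final containers: [21,22] [37] [46] [25] [27] [47] [42] [17].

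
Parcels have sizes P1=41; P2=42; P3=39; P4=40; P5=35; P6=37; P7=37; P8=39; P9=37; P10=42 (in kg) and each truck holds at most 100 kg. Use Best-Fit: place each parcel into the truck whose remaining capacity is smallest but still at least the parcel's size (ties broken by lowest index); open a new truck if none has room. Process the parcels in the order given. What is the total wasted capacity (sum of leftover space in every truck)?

111

Put P1 (41 kg) in truck 1; 59 kg remain.
Put P2 (42 kg) in truck 1; 17 kg remain.
Put P3 (39 kg) in truck 2; 61 kg remain.
Put P4 (40 kg) in truck 2; 21 kg remain.
Put P5 (35 kg) in truck 3; 65 kg remain.
Put P6 (37 kg) in truck 3; 28 kg remain.
Put P7 (37 kg) in truck 4; 63 kg remain.
Put P8 (39 kg) in truck 4; 24 kg remain.
Put P9 (37 kg) in truck 5; 63 kg remain.
Put P10 (42 kg) in truck 5; 21 kg remain.
5 trucks × 100 kg = 500 kg; used 389 kg; unused 111 kg.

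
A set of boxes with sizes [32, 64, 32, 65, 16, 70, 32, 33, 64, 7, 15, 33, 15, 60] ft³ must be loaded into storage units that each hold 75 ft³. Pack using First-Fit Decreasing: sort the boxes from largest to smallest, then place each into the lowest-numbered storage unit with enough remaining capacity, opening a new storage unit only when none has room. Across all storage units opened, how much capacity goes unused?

62

Sorted descending: 70, 65, 64, 64, 60, 33, 33, 32, 32, 32, 16, 15, 15, 7.
storage unit 1: place 70 ft³, 5 ft³ left
storage unit 2: place 65 ft³, 10 ft³ left
storage unit 3: place 64 ft³, 11 ft³ left
storage unit 4: place 64 ft³, 11 ft³ left
storage unit 5: place 60 ft³, 15 ft³ left
storage unit 6: place 33 ft³, 42 ft³ left
storage unit 6: place 33 ft³, 9 ft³ left
storage unit 7: place 32 ft³, 43 ft³ left
storage unit 7: place 32 ft³, 11 ft³ left
storage unit 8: place 32 ft³, 43 ft³ left
storage unit 8: place 16 ft³, 27 ft³ left
storage unit 5: place 15 ft³, 0 ft³ left
storage unit 8: place 15 ft³, 12 ft³ left
storage unit 2: place 7 ft³, 3 ft³ left
8 storage units × 75 ft³ = 600 ft³; used 538 ft³; unused 62 ft³.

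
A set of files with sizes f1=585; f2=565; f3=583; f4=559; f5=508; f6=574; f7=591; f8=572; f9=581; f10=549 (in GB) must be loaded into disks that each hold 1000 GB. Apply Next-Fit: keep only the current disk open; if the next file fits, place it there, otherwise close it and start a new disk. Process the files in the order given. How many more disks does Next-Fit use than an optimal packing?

Next-Fit: [585] [565] [583] [559] [508] [574] [591] [572] [581] [549] → 10 disks.
10 files exceed 500 GB (half the capacity), and no two of those can share a disk, so at least 10 disks are needed.
So 10 is already optimal.

0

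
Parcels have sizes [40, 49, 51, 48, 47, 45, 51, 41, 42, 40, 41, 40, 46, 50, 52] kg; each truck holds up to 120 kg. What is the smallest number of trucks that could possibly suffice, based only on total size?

Total size = 40 + 49 + 51 + 48 + 47 + 45 + 51 + 41 + 42 + 40 + 41 + 40 + 46 + 50 + 52 = 683 kg.
⌈683 / 120⌉ = 6.

6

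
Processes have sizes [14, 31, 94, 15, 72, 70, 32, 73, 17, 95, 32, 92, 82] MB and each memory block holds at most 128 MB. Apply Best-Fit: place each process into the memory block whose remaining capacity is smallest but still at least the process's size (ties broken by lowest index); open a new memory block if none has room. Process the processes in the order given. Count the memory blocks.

14 MB → memory block 1 (remaining 114 MB)
31 MB → memory block 1 (remaining 83 MB)
94 MB → memory block 2 (remaining 34 MB)
15 MB → memory block 2 (remaining 19 MB)
72 MB → memory block 1 (remaining 11 MB)
70 MB → memory block 3 (remaining 58 MB)
32 MB → memory block 3 (remaining 26 MB)
73 MB → memory block 4 (remaining 55 MB)
17 MB → memory block 2 (remaining 2 MB)
95 MB → memory block 5 (remaining 33 MB)
32 MB → memory block 5 (remaining 1 MB)
92 MB → memory block 6 (remaining 36 MB)
82 MB → memory block 7 (remaining 46 MB)
Final memory blocks: [14,31,72] [94,15,17] [70,32] [73] [95,32] [92] [82].

7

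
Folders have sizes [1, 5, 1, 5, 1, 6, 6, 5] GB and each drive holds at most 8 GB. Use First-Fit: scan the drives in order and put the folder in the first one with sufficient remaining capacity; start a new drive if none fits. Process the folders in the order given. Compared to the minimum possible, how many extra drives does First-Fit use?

0

First-Fit: [1,5,1,1] [5] [6] [6] [5] → 5 drives.
5 folders exceed 4 GB (half the capacity), and no two of those can share a drive, so at least 5 drives are needed.
So 5 is already optimal.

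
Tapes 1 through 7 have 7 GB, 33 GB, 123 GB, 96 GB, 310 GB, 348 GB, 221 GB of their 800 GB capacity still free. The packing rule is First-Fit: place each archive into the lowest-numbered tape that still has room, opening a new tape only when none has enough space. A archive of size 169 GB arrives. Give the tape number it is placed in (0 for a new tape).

Tapes with room: tape 5 (310 GB), tape 6 (348 GB), tape 7 (221 GB).
The first with room is tape 5.

5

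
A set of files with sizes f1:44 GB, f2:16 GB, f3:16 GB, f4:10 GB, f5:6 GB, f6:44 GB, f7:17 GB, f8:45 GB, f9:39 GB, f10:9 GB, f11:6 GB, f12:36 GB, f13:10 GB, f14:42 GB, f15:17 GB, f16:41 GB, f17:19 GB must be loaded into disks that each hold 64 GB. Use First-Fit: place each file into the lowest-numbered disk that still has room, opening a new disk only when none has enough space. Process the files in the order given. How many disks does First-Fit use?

f1 (44 GB) → disk 1 (remaining 20 GB)
f2 (16 GB) → disk 1 (remaining 4 GB)
f3 (16 GB) → disk 2 (remaining 48 GB)
f4 (10 GB) → disk 2 (remaining 38 GB)
f5 (6 GB) → disk 2 (remaining 32 GB)
f6 (44 GB) → disk 3 (remaining 20 GB)
f7 (17 GB) → disk 2 (remaining 15 GB)
f8 (45 GB) → disk 4 (remaining 19 GB)
f9 (39 GB) → disk 5 (remaining 25 GB)
f10 (9 GB) → disk 2 (remaining 6 GB)
f11 (6 GB) → disk 2 (remaining 0 GB)
f12 (36 GB) → disk 6 (remaining 28 GB)
f13 (10 GB) → disk 3 (remaining 10 GB)
f14 (42 GB) → disk 7 (remaining 22 GB)
f15 (17 GB) → disk 4 (remaining 2 GB)
f16 (41 GB) → disk 8 (remaining 23 GB)
f17 (19 GB) → disk 5 (remaining 6 GB)

8 disks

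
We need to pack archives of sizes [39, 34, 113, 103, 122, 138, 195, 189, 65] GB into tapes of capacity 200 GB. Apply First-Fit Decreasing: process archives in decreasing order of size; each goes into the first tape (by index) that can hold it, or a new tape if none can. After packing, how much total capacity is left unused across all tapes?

Sorted descending: 195, 189, 138, 122, 113, 103, 65, 39, 34.
Put 195 GB in tape 1; 5 GB remain.
Put 189 GB in tape 2; 11 GB remain.
Put 138 GB in tape 3; 62 GB remain.
Put 122 GB in tape 4; 78 GB remain.
Put 113 GB in tape 5; 87 GB remain.
Put 103 GB in tape 6; 97 GB remain.
Put 65 GB in tape 4; 13 GB remain.
Put 39 GB in tape 3; 23 GB remain.
Put 34 GB in tape 5; 53 GB remain.
6 tapes × 200 GB = 1200 GB; used 998 GB; unused 202 GB.

202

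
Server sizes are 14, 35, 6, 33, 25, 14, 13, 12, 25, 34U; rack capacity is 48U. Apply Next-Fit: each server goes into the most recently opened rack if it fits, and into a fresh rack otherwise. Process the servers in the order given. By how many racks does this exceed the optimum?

2

Next-Fit: [14] [35,6] [33] [25,14] [13,12] [25] [34] → 7 racks.
Total size 211U; any packing needs at least ⌈211/48⌉ = 5 racks.
An optimal packing achieves that bound: [35,13] [34,14] [33,14] [25,12,6] [25] → 5 racks.
Excess: 7 − 5 = 2.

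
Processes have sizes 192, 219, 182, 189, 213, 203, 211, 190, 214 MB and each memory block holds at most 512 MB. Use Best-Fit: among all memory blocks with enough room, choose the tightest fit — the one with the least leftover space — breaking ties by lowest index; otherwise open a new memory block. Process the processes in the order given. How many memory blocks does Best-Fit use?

192 MB → memory block 1 (remaining 320 MB)
219 MB → memory block 1 (remaining 101 MB)
182 MB → memory block 2 (remaining 330 MB)
189 MB → memory block 2 (remaining 141 MB)
213 MB → memory block 3 (remaining 299 MB)
203 MB → memory block 3 (remaining 96 MB)
211 MB → memory block 4 (remaining 301 MB)
190 MB → memory block 4 (remaining 111 MB)
214 MB → memory block 5 (remaining 298 MB)
Final memory blocks: [192,219] [182,189] [213,203] [211,190] [214].

5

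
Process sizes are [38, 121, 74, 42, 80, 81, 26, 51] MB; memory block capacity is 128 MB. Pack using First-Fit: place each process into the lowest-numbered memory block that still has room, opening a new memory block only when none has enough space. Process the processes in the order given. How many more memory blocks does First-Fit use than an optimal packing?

First-Fit: [38,74] [121] [42,80] [81,26] [51] → 5 memory blocks.
Total size 513 MB; any packing needs at least ⌈513/128⌉ = 5 memory blocks.
So 5 is already optimal.

0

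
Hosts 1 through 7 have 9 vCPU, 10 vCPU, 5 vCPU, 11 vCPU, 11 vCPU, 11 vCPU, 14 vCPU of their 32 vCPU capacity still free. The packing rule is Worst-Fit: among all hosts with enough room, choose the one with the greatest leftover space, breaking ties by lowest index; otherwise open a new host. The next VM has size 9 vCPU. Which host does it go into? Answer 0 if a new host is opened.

Hosts with room: host 1 (9 vCPU), host 2 (10 vCPU), host 4 (11 vCPU), host 5 (11 vCPU), host 6 (11 vCPU), host 7 (14 vCPU).
Most room is host 7 with 14 vCPU free.

7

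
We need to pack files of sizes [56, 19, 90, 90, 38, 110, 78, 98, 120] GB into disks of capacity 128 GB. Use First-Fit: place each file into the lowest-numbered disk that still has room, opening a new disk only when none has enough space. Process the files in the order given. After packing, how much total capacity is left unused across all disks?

197

Put 56 GB in disk 1; 72 GB remain.
Put 19 GB in disk 1; 53 GB remain.
Put 90 GB in disk 2; 38 GB remain.
Put 90 GB in disk 3; 38 GB remain.
Put 38 GB in disk 1; 15 GB remain.
Put 110 GB in disk 4; 18 GB remain.
Put 78 GB in disk 5; 50 GB remain.
Put 98 GB in disk 6; 30 GB remain.
Put 120 GB in disk 7; 8 GB remain.
7 disks × 128 GB = 896 GB; used 699 GB; unused 197 GB.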